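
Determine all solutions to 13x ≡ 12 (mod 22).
6

Since gcd(13, 22) = 1 divides 12, a solution exists.
Multiply both sides by the inverse of 13 mod 22:
  13^(-1) mod 22 = 17
  x ≡ 17 × 12 ≡ 204 ≡ 6 (mod 22)
Verification: 13 × 6 = 78 = 3 × 22 + 12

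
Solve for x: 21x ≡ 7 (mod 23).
8

Since gcd(21, 23) = 1 divides 7, a solution exists.
Multiply both sides by the inverse of 21 mod 23:
  21^(-1) mod 23 = 11
  x ≡ 11 × 7 ≡ 77 ≡ 8 (mod 23)
Verification: 21 × 8 = 168 = 7 × 23 + 7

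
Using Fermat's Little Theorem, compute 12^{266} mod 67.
10

By Fermat's Little Theorem, a^(p-1) ≡ 1 (mod p) for prime p and gcd(a, p) = 1
Here p = 67, so 12^66 ≡ 1 (mod 67)
We can reduce the exponent: 266 mod 66 = 2
So 12^266 ≡ 12^2 (mod 67)
Computing: 12^2 mod 67 = 10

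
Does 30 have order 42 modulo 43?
p - 1 = 42 has prime divisors 2, 3, 7. Check 30^(42/q) mod 43 for each: 30^(42/2) = 30^21 ≡ 42, 30^(42/3) = 30^14 ≡ 6, 30^(42/7) = 30^6 ≡ 16 (mod 43). None of these is 1, so 30 has order 42 = φ(43), so it is a primitive root mod 43.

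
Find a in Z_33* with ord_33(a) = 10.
20 has order 10 mod 33 since 20^{10} ≡ 1 (mod 33) and no smaller power works.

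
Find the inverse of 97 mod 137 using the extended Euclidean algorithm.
Extended GCD: 97(-24) + 137(17) = 1. So 97^(-1) ≡ 113 ≡ 113 (mod 137). Verify: 97 × 113 = 10961 ≡ 1 (mod 137)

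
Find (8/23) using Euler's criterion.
(8/23) = 8^{11} mod 23 = 1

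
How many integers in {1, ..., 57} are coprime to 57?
36

Prime factorization: 57 = 3 × 19
Using the formula φ(n) = n × Π(1 - 1/p) for each prime factor p:
φ(57) = 57 × (1 - 1/3) × (1 - 1/19)
φ(57) = 36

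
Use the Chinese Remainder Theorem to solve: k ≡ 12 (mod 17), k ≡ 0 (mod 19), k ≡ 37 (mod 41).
13034

Using the Chinese Remainder Theorem:
M = product of moduli = 13243
For equation 1: M_1 = 779, 779 ≡ 14 (mod 17), inverse of 779 mod 17 is 11 (check: 14 × 11 = 154 ≡ 1 (mod 17))
For equation 2: M_2 = 697, 697 ≡ 13 (mod 19), inverse of 697 mod 19 is 3 (check: 13 × 3 = 39 ≡ 1 (mod 19))
For equation 3: M_3 = 323, 323 ≡ 36 (mod 41), inverse of 323 mod 41 is 8 (check: 36 × 8 = 288 ≡ 1 (mod 41))
Combine: k ≡ Σ r_i×M_i×(M_i⁻¹ mod m_i) = 12×779×11 + 0×697×3 + 37×323×8 = 102828 + 0 + 95608 = 198436
198436 mod 13243 = 13034
k ≡ 13034 (mod 13243)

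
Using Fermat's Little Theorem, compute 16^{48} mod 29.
20

By Fermat's Little Theorem, a^(p-1) ≡ 1 (mod p) for prime p and gcd(a, p) = 1
Here p = 29, so 16^28 ≡ 1 (mod 29)
We can reduce the exponent: 48 mod 28 = 20
So 16^48 ≡ 16^20 (mod 29)
Computing: 16^20 mod 29 = 20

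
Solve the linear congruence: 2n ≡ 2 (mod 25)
1

Since gcd(2, 25) = 1 divides 2, a solution exists.
Multiply both sides by the inverse of 2 mod 25:
  2^(-1) mod 25 = 13
  x ≡ 13 × 2 ≡ 26 ≡ 1 (mod 25)
Verification: 2 × 1 = 2 = 0 × 25 + 2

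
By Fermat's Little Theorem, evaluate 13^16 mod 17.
By Fermat's Little Theorem, 13^{16} ≡ 1 (mod 17) since 17 is prime and gcd(13, 17) = 1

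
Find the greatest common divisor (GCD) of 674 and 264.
2

Using the Euclidean algorithm:
674 = 2 × 264 + 146
264 = 1 × 146 + 118
146 = 1 × 118 + 28
118 = 4 × 28 + 6
28 = 4 × 6 + 4
6 = 1 × 4 + 2
4 = 2 × 2 + 0

GCD(674, 264) = 2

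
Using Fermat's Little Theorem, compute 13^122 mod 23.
By Fermat: 13^{22} ≡ 1 (mod 23). 122 = 5×22 + 12. So 13^{122} ≡ 13^{12} ≡ 13 (mod 23)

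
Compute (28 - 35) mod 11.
4

(28 - 35) = -7
-7 mod 11 = 4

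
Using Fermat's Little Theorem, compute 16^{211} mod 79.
51

By Fermat's Little Theorem, a^(p-1) ≡ 1 (mod p) for prime p and gcd(a, p) = 1
Here p = 79, so 16^78 ≡ 1 (mod 79)
We can reduce the exponent: 211 mod 78 = 55
So 16^211 ≡ 16^55 (mod 79)
Computing: 16^55 mod 79 = 51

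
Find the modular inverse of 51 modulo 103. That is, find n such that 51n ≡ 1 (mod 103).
101

Using Extended Euclidean Algorithm:
gcd(51, 103) = 1
Bezout coefficients: 51 × -2 + 103 × 1 = 1
So 51 × -2 ≡ 1 (mod 103)
The inverse is -2 mod 103 = 101
Verification: 51 × 101 = 5151 = 50 × 103 + 1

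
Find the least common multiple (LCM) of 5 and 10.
10

First find GCD(5, 10) using the Euclidean algorithm:
5 = 0 × 10 + 5
10 = 2 × 5 + 0
GCD(5, 10) = 5

LCM formula: LCM(a, b) = (a × b) / GCD(a, b)
LCM(5, 10) = (5 × 10) / 5
LCM(5, 10) = 50 / 5
LCM(5, 10) = 10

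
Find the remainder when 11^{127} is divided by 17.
By Fermat: 11^{16} ≡ 1 (mod 17). 127 = 7×16 + 15. So 11^{127} ≡ 11^{15} ≡ 14 (mod 17)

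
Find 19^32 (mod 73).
Using repeated squaring. 32 = 32 (binary 100000). Repeated squaring mod 73: 19^1 ≡ 19; 19^2 ≡ 19² = 361 ≡ 69; 19^4 ≡ 69² = 4761 ≡ 16; 19^8 ≡ 16² = 256 ≡ 37; 19^16 ≡ 37² = 1369 ≡ 55; 19^32 ≡ 55² = 3025 ≡ 32. So 19^32 ≡ 32 (mod 73).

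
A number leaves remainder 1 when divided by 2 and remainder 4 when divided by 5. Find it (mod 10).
M = 2 × 5 = 10. M₁ = 5, y₁ ≡ 1 (mod 2). M₂ = 2, y₂ ≡ 3 (mod 5). r = 1×5×1 + 4×2×3 ≡ 9 (mod 10)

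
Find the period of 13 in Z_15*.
Powers of 13 mod 15: 13^1≡13, 13^2≡4, 13^3≡7, 13^4≡1. Order = 4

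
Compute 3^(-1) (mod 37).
3^(-1) ≡ 25 (mod 37). Verification: 3 × 25 = 75 ≡ 1 (mod 37)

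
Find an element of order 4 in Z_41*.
9 has order 4 mod 41 since 9^{4} ≡ 1 (mod 41) and no smaller power works.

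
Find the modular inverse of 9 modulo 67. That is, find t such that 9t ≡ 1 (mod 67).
15

Using Extended Euclidean Algorithm:
gcd(9, 67) = 1
Bezout coefficients: 9 × 15 + 67 × -2 = 1
So 9 × 15 ≡ 1 (mod 67)
The inverse is 15 mod 67 = 15
Verification: 9 × 15 = 135 = 2 × 67 + 1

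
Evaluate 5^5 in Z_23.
5 = 4 + 1 (binary 101). Repeated squaring mod 23: 5^1 ≡ 5; 5^2 ≡ 5² = 25 ≡ 2; 5^4 ≡ 2² = 4 ≡ 4. Multiply: 5^5 = 5^4 × 5^1 ≡ 4 × 5 (mod 23): 4 × 5 = 20 ≡ 20. So 5^5 ≡ 20 (mod 23).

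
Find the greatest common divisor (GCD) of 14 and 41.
1

Using the Euclidean algorithm:
14 = 0 × 41 + 14
41 = 2 × 14 + 13
14 = 1 × 13 + 1
13 = 13 × 1 + 0

GCD(14, 41) = 1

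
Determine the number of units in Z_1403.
1320

Prime factorization: 1403 = 23 × 61
Using the formula φ(n) = n × Π(1 - 1/p) for each prime factor p:
φ(1403) = 1403 × (1 - 1/23) × (1 - 1/61)
φ(1403) = 1320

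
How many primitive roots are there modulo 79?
24

The number of primitive roots modulo p is φ(p-1) = φ(78)
φ(78) = 24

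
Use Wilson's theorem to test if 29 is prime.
(28)! mod 29 = 28. Since 28 ≡ -1 (mod 29), 29 is prime.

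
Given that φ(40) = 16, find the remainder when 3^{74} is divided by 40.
By Euler: 3^{16} ≡ 1 (mod 40) since gcd(3, 40) = 1. 74 = 4×16 + 10. So 3^{74} ≡ 3^{10} ≡ 9 (mod 40)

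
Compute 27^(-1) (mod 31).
27^(-1) ≡ 23 (mod 31). Verification: 27 × 23 = 621 ≡ 1 (mod 31)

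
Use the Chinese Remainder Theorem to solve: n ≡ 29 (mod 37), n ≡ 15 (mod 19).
547

Using the Chinese Remainder Theorem:
M = product of moduli = 703
For equation 1: M_1 = 19, 19 ≡ 19 (mod 37), inverse of 19 mod 37 is 2 (check: 19 × 2 = 38 ≡ 1 (mod 37))
For equation 2: M_2 = 37, 37 ≡ 18 (mod 19), inverse of 37 mod 19 is 18 (check: 18 × 18 = 324 ≡ 1 (mod 19))
Combine: n ≡ Σ r_i×M_i×(M_i⁻¹ mod m_i) = 29×19×2 + 15×37×18 = 1102 + 9990 = 11092
11092 mod 703 = 547
n ≡ 547 (mod 703)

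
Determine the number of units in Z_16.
8

Prime factorization: 16 = 2^4
Using the formula φ(n) = n × Π(1 - 1/p) for each prime factor p:
φ(16) = 16 × (1 - 1/2)
φ(16) = 8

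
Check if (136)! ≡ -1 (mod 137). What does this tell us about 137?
(136)! mod 137 = 136. Since this equals -1 (mod 137), Wilson confirms 137 is prime.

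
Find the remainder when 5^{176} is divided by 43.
By Fermat: 5^{42} ≡ 1 (mod 43). 176 = 4×42 + 8. So 5^{176} ≡ 5^{8} ≡ 13 (mod 43)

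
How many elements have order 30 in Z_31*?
Number of primitive roots mod 31 = φ(30) = 8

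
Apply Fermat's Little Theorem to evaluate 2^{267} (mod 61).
38

By Fermat's Little Theorem, a^(p-1) ≡ 1 (mod p) for prime p and gcd(a, p) = 1
Here p = 61, so 2^60 ≡ 1 (mod 61)
We can reduce the exponent: 267 mod 60 = 27
So 2^267 ≡ 2^27 (mod 61)
Computing: 2^27 mod 61 = 38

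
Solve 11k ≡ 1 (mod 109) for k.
10

Using Extended Euclidean Algorithm:
gcd(11, 109) = 1
Bezout coefficients: 11 × 10 + 109 × -1 = 1
So 11 × 10 ≡ 1 (mod 109)
The inverse is 10 mod 109 = 10
Verification: 11 × 10 = 110 = 1 × 109 + 1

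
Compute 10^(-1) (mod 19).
10^(-1) ≡ 2 (mod 19). Verification: 10 × 2 = 20 ≡ 1 (mod 19)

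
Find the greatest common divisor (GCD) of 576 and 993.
3

Using the Euclidean algorithm:
576 = 0 × 993 + 576
993 = 1 × 576 + 417
576 = 1 × 417 + 159
417 = 2 × 159 + 99
159 = 1 × 99 + 60
99 = 1 × 60 + 39
60 = 1 × 39 + 21
39 = 1 × 21 + 18
21 = 1 × 18 + 3
18 = 6 × 3 + 0

GCD(576, 993) = 3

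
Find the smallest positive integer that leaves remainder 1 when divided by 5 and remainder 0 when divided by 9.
M = 5 × 9 = 45. M₁ = 9, y₁ ≡ 4 (mod 5). M₂ = 5, y₂ ≡ 2 (mod 9). k = 1×9×4 + 0×5×2 ≡ 36 (mod 45). The smallest positive such number is 36.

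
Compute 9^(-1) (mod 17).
9^(-1) ≡ 2 (mod 17). Verification: 9 × 2 = 18 ≡ 1 (mod 17)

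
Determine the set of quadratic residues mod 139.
QRs mod 139: {1, 4, 5, 6, 7, 9, 11, 13, 16, 20, 24, 25, 28, 29, 30, 31, 34, 35, 36, 37, 38, 41, 42, 44, 45, 46, 47, 49, 51, 52, 54, 55, 57, 63, 64, 65, 66, 67, 69, 71, 77, 78, 79, 80, 81, 83, 86, 89, 91, 96, 99, 100, 106, 107, 112, 113, 116, 117, 118, 120, 121, 122, 124, 125, 127, 129, 131, 136, 137}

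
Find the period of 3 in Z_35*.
Powers of 3 mod 35: 3^1≡3, 3^2≡9, 3^3≡27, 3^4≡11, 3^5≡33, 3^6≡29, 3^7≡17, 3^8≡16, 3^9≡13, 3^10≡4, 3^11≡12, 3^12≡1. Order = 12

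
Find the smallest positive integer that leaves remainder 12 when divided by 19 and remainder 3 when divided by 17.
M = 19 × 17 = 323. M₁ = 17, y₁ ≡ 9 (mod 19). M₂ = 19, y₂ ≡ 9 (mod 17). t = 12×17×9 + 3×19×9 ≡ 88 (mod 323). The smallest positive such number is 88.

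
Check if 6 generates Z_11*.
p - 1 = 10 has prime divisors 2, 5. Check 6^(10/q) mod 11 for each: 6^(10/2) = 6^5 ≡ 10, 6^(10/5) = 6^2 ≡ 3 (mod 11). None of these is 1, so 6 has order 10 = φ(11), so it is a primitive root mod 11.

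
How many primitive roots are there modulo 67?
20

The number of primitive roots modulo p is φ(p-1) = φ(66)
φ(66) = 20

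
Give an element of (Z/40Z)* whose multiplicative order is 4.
13 has order 4 mod 40 since 13^{4} ≡ 1 (mod 40) and no smaller power works.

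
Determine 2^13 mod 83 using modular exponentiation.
Using repeated squaring. 13 = 8 + 4 + 1 (binary 1101). Repeated squaring mod 83: 2^1 ≡ 2; 2^2 ≡ 2² = 4 ≡ 4; 2^4 ≡ 4² = 16 ≡ 16; 2^8 ≡ 16² = 256 ≡ 7. Multiply: 2^13 = 2^8 × 2^4 × 2^1 ≡ 7 × 16 × 2 (mod 83): 7 × 16 = 112 ≡ 29; 29 × 2 = 58 ≡ 58. So 2^13 ≡ 58 (mod 83).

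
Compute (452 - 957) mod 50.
45

(452 - 957) = -505
-505 mod 50 = 45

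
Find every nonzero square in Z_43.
QRs mod 43: {1, 4, 6, 9, 10, 11, 13, 14, 15, 16, 17, 21, 23, 24, 25, 31, 35, 36, 38, 40, 41}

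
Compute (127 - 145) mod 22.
4

(127 - 145) = -18
-18 mod 22 = 4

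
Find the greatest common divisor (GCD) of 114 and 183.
3

Using the Euclidean algorithm:
114 = 0 × 183 + 114
183 = 1 × 114 + 69
114 = 1 × 69 + 45
69 = 1 × 45 + 24
45 = 1 × 24 + 21
24 = 1 × 21 + 3
21 = 7 × 3 + 0

GCD(114, 183) = 3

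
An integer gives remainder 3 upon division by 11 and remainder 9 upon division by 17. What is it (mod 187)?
M = 11 × 17 = 187. M₁ = 17, y₁ ≡ 2 (mod 11). M₂ = 11, y₂ ≡ 14 (mod 17). t = 3×17×2 + 9×11×14 ≡ 179 (mod 187). The smallest positive such number is 179.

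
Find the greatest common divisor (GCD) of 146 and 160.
2

Using the Euclidean algorithm:
146 = 0 × 160 + 146
160 = 1 × 146 + 14
146 = 10 × 14 + 6
14 = 2 × 6 + 2
6 = 3 × 2 + 0

GCD(146, 160) = 2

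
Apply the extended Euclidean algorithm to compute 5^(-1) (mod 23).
Extended GCD: 5(-9) + 23(2) = 1. So 5^(-1) ≡ 14 ≡ 14 (mod 23). Verify: 5 × 14 = 70 ≡ 1 (mod 23)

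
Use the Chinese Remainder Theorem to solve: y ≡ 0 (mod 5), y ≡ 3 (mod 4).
M = 5 × 4 = 20. M₁ = 4, y₁ ≡ 4 (mod 5). M₂ = 5, y₂ ≡ 1 (mod 4). y = 0×4×4 + 3×5×1 ≡ 15 (mod 20)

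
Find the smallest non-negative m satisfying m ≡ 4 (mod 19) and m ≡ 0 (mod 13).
M = 19 × 13 = 247. M₁ = 13, y₁ ≡ 3 (mod 19). M₂ = 19, y₂ ≡ 11 (mod 13). m = 4×13×3 + 0×19×11 ≡ 156 (mod 247)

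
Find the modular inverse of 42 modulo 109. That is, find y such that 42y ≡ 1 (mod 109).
13

Using Extended Euclidean Algorithm:
gcd(42, 109) = 1
Bezout coefficients: 42 × 13 + 109 × -5 = 1
So 42 × 13 ≡ 1 (mod 109)
The inverse is 13 mod 109 = 13
Verification: 42 × 13 = 546 = 5 × 109 + 1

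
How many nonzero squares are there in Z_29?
For prime 29, there are (p-1)/2 = (29-1)/2 = 14 quadratic residues (excluding 0).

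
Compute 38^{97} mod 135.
83

Using successive squaring:
Binary expansion of 97: 1100001
Powers of 38 mod 135 (each is the square of the previous):
  38^1 ≡ 38 (mod 135)
  38^2 ≡ 38² = 1444 ≡ 94 (mod 135)
  38^4 ≡ 94² = 8836 ≡ 61 (mod 135)
  38^8 ≡ 61² = 3721 ≡ 76 (mod 135)
  38^16 ≡ 76² = 5776 ≡ 106 (mod 135)
  38^32 ≡ 106² = 11236 ≡ 31 (mod 135)
  38^64 ≡ 31² = 961 ≡ 16 (mod 135)
97 = 64 + 32 + 1, so 38^97 = 38^64 × 38^32 × 38^1 ≡ 16 × 31 × 38 (mod 135)
Multiplying step by step:
  16 × 31 = 496 ≡ 91 (mod 135)
  91 × 38 = 3458 ≡ 83 (mod 135)
Result: 38^97 ≡ 83 (mod 135)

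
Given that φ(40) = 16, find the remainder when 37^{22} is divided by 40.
By Euler: 37^{16} ≡ 1 (mod 40) since gcd(37, 40) = 1. 22 = 1×16 + 6. So 37^{22} ≡ 37^{6} ≡ 9 (mod 40)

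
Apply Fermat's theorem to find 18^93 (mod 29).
By Fermat: 18^{28} ≡ 1 (mod 29). 93 = 3×28 + 9. So 18^{93} ≡ 18^{9} ≡ 27 (mod 29)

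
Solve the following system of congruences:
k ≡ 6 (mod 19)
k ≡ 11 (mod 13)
63

Using the Chinese Remainder Theorem:
M = product of moduli = 247
For equation 1: M_1 = 13, 13 ≡ 13 (mod 19), inverse of 13 mod 19 is 3 (check: 13 × 3 = 39 ≡ 1 (mod 19))
For equation 2: M_2 = 19, 19 ≡ 6 (mod 13), inverse of 19 mod 13 is 11 (check: 6 × 11 = 66 ≡ 1 (mod 13))
Combine: k ≡ Σ r_i×M_i×(M_i⁻¹ mod m_i) = 6×13×3 + 11×19×11 = 234 + 2299 = 2533
2533 mod 247 = 63
k ≡ 63 (mod 247)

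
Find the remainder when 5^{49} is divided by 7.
By Fermat: 5^{6} ≡ 1 (mod 7). 49 = 8×6 + 1. So 5^{49} ≡ 5^{1} ≡ 5 (mod 7)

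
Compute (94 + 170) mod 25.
14

(94 + 170) = 264
264 mod 25 = 14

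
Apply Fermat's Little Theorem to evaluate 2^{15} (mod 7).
1

By Fermat's Little Theorem, a^(p-1) ≡ 1 (mod p) for prime p and gcd(a, p) = 1
Here p = 7, so 2^6 ≡ 1 (mod 7)
We can reduce the exponent: 15 mod 6 = 3
So 2^15 ≡ 2^3 (mod 7)
Computing: 2^3 mod 7 = 1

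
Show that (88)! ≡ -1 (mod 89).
(88)! mod 89 = 88. Since this equals -1 (mod 89), Wilson confirms 89 is prime.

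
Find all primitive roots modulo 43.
Primitive roots mod 43: {3, 5, 12, 18, 19, 20, 26, 28, 29, 30, 33, 34}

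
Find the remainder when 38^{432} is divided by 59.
By Fermat: 38^{58} ≡ 1 (mod 59). 432 = 7×58 + 26. So 38^{432} ≡ 38^{26} ≡ 29 (mod 59)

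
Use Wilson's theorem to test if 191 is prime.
(190)! mod 191 = 190. Since 190 ≡ -1 (mod 191), 191 is prime.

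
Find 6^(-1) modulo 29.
5

Using Extended Euclidean Algorithm:
gcd(6, 29) = 1
Bezout coefficients: 6 × 5 + 29 × -1 = 1
So 6 × 5 ≡ 1 (mod 29)
The inverse is 5 mod 29 = 5
Verification: 6 × 5 = 30 = 1 × 29 + 1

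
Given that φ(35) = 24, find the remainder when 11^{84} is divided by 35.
By Euler: 11^{24} ≡ 1 (mod 35) since gcd(11, 35) = 1. 84 = 3×24 + 12. So 11^{84} ≡ 11^{12} ≡ 1 (mod 35)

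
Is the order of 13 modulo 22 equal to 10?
Yes, ord_22(13) = 10.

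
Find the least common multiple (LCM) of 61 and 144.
8784

First find GCD(61, 144) using the Euclidean algorithm:
61 = 0 × 144 + 61
144 = 2 × 61 + 22
61 = 2 × 22 + 17
22 = 1 × 17 + 5
17 = 3 × 5 + 2
5 = 2 × 2 + 1
2 = 2 × 1 + 0
GCD(61, 144) = 1

LCM formula: LCM(a, b) = (a × b) / GCD(a, b)
LCM(61, 144) = (61 × 144) / 1
LCM(61, 144) = 8784 / 1
LCM(61, 144) = 8784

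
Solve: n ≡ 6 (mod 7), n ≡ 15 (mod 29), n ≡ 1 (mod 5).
M = 7 × 29 × 5 = 1015. M₁ = 145, y₁ ≡ 3 (mod 7). M₂ = 35, y₂ ≡ 5 (mod 29). M₃ = 203, y₃ ≡ 2 (mod 5). n = 6×145×3 + 15×35×5 + 1×203×2 ≡ 566 (mod 1015)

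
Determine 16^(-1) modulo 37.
16^(-1) ≡ 7 (mod 37). Verification: 16 × 7 = 112 ≡ 1 (mod 37)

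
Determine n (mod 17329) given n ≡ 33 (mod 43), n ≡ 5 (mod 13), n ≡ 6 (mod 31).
14266

Using the Chinese Remainder Theorem:
M = product of moduli = 17329
For equation 1: M_1 = 403, 403 ≡ 16 (mod 43), inverse of 403 mod 43 is 35 (check: 16 × 35 = 560 ≡ 1 (mod 43))
For equation 2: M_2 = 1333, 1333 ≡ 7 (mod 13), inverse of 1333 mod 13 is 2 (check: 7 × 2 = 14 ≡ 1 (mod 13))
For equation 3: M_3 = 559, 559 ≡ 1 (mod 31), inverse of 559 mod 31 is 1 (check: 1 × 1 = 1 ≡ 1 (mod 31))
Combine: n ≡ Σ r_i×M_i×(M_i⁻¹ mod m_i) = 33×403×35 + 5×1333×2 + 6×559×1 = 465465 + 13330 + 3354 = 482149
482149 mod 17329 = 14266
n ≡ 14266 (mod 17329)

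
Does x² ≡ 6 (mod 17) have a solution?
By Euler's criterion: 6^{8} ≡ 16 (mod 17). Since this equals -1 (≡ 16), 6 is not a QR.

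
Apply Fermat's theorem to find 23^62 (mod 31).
By Fermat: 23^{30} ≡ 1 (mod 31). 62 = 2×30 + 2. So 23^{62} ≡ 23^{2} ≡ 2 (mod 31)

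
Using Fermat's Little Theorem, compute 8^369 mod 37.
By Fermat: 8^{36} ≡ 1 (mod 37). 369 ≡ 9 (mod 36). So 8^{369} ≡ 8^{9} ≡ 6 (mod 37)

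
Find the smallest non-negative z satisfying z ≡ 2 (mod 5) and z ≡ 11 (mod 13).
M = 5 × 13 = 65. M₁ = 13, y₁ ≡ 2 (mod 5). M₂ = 5, y₂ ≡ 8 (mod 13). z = 2×13×2 + 11×5×8 ≡ 37 (mod 65)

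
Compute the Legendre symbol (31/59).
(31/59) = 31^{29} mod 59 = -1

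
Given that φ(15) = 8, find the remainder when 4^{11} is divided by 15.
By Euler: 4^{8} ≡ 1 (mod 15) since gcd(4, 15) = 1. 11 = 1×8 + 3. So 4^{11} ≡ 4^{3} ≡ 4 (mod 15)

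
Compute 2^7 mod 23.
7 = 4 + 2 + 1 (binary 111). Repeated squaring mod 23: 2^1 ≡ 2; 2^2 ≡ 2² = 4 ≡ 4; 2^4 ≡ 4² = 16 ≡ 16. Multiply: 2^7 = 2^4 × 2^2 × 2^1 ≡ 16 × 4 × 2 (mod 23): 16 × 4 = 64 ≡ 18; 18 × 2 = 36 ≡ 13. So 2^7 ≡ 13 (mod 23).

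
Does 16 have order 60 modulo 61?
p - 1 = 60 has prime divisors 2, 3, 5. Check 16^(60/q) mod 61 for each: 16^(60/2) = 16^30 ≡ 1, 16^(60/3) = 16^20 ≡ 47, 16^(60/5) = 16^12 ≡ 34 (mod 61). Since 16^30 ≡ 1 (mod 61), the order of 16 divides 30 (in fact the order is 15) ≠ 60, so it is not a primitive root.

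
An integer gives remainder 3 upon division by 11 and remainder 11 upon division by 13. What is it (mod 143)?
M = 11 × 13 = 143. M₁ = 13, y₁ ≡ 6 (mod 11). M₂ = 11, y₂ ≡ 6 (mod 13). z = 3×13×6 + 11×11×6 ≡ 102 (mod 143). The smallest positive such number is 102.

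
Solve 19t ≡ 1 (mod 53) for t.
19^(-1) ≡ 14 (mod 53). Verification: 19 × 14 = 266 ≡ 1 (mod 53)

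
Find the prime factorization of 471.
3 × 157

Divide by primes starting from smallest:
471 ÷ 3 = 157
157 ÷ 157 = 1

471 = 3 × 157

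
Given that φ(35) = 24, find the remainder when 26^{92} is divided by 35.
By Euler: 26^{24} ≡ 1 (mod 35) since gcd(26, 35) = 1. 92 = 3×24 + 20. So 26^{92} ≡ 26^{20} ≡ 11 (mod 35)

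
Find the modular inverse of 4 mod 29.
4^(-1) ≡ 22 (mod 29). Verification: 4 × 22 = 88 ≡ 1 (mod 29)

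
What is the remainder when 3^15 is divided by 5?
Using Fermat: 3^{4} ≡ 1 (mod 5). 15 ≡ 3 (mod 4). So 3^{15} ≡ 3^{3} ≡ 2 (mod 5)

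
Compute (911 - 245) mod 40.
26

(911 - 245) = 666
666 mod 40 = 26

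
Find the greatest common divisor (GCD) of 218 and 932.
2

Using the Euclidean algorithm:
218 = 0 × 932 + 218
932 = 4 × 218 + 60
218 = 3 × 60 + 38
60 = 1 × 38 + 22
38 = 1 × 22 + 16
22 = 1 × 16 + 6
16 = 2 × 6 + 4
6 = 1 × 4 + 2
4 = 2 × 2 + 0

GCD(218, 932) = 2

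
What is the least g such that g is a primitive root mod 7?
p - 1 = 6 has prime divisors 2, 3. h is a primitive root mod 7 iff h^(6/q) ≢ 1 (mod 7) for each such q.
h = 2: 2^3 ≡ 1, 2^2 ≡ 4 (mod 7); 2^3 ≡ 1, so not a primitive root.
h = 3: 3^3 ≡ 6, 3^2 ≡ 2 (mod 7); none is 1, so 3 has order 6 and is a primitive root.
The smallest primitive root mod 7 is g = 3.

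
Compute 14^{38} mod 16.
0

Using successive squaring:
Binary expansion of 38: 100110
Powers of 14 mod 16 (each is the square of the previous):
  14^1 ≡ 14 (mod 16)
  14^2 ≡ 14² = 196 ≡ 4 (mod 16)
  14^4 ≡ 4² = 16 ≡ 0 (mod 16)
  14^8 ≡ 0² = 0 ≡ 0 (mod 16)
  14^16 ≡ 0² = 0 ≡ 0 (mod 16)
  14^32 ≡ 0² = 0 ≡ 0 (mod 16)
38 = 32 + 4 + 2, so 14^38 = 14^32 × 14^4 × 14^2 ≡ 0 × 0 × 4 (mod 16)
Multiplying step by step:
  0 × 0 = 0 ≡ 0 (mod 16)
  0 × 4 = 0 ≡ 0 (mod 16)
Result: 14^38 ≡ 0 (mod 16)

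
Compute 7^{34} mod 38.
7

Using successive squaring:
Binary expansion of 34: 100010
Powers of 7 mod 38 (each is the square of the previous):
  7^1 ≡ 7 (mod 38)
  7^2 ≡ 7² = 49 ≡ 11 (mod 38)
  7^4 ≡ 11² = 121 ≡ 7 (mod 38)
  7^8 ≡ 7² = 49 ≡ 11 (mod 38)
  7^16 ≡ 11² = 121 ≡ 7 (mod 38)
  7^32 ≡ 7² = 49 ≡ 11 (mod 38)
34 = 32 + 2, so 7^34 = 7^32 × 7^2 ≡ 11 × 11 (mod 38)
Multiplying step by step:
  11 × 11 = 121 ≡ 7 (mod 38)
Result: 7^34 ≡ 7 (mod 38)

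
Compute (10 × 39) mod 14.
12

(10 × 39) = 390
390 mod 14 = 12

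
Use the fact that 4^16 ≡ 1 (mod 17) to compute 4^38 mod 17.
By Fermat: 4^{16} ≡ 1 (mod 17). 38 = 2×16 + 6. So 4^{38} ≡ 4^{6} ≡ 16 (mod 17)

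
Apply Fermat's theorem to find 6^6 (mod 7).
By Fermat's Little Theorem, 6^{6} ≡ 1 (mod 7) since 7 is prime and gcd(6, 7) = 1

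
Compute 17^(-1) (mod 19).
17^(-1) ≡ 9 (mod 19). Verification: 17 × 9 = 153 ≡ 1 (mod 19)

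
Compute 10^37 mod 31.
Using Fermat: 10^{30} ≡ 1 (mod 31). 37 ≡ 7 (mod 30). So 10^{37} ≡ 10^{7} ≡ 20 (mod 31)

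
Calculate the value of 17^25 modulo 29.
Using repeated squaring. 25 = 16 + 8 + 1 (binary 11001). Repeated squaring mod 29: 17^1 ≡ 17; 17^2 ≡ 17² = 289 ≡ 28; 17^4 ≡ 28² = 784 ≡ 1; 17^8 ≡ 1² = 1 ≡ 1; 17^16 ≡ 1² = 1 ≡ 1. Multiply: 17^25 = 17^16 × 17^8 × 17^1 ≡ 1 × 1 × 17 (mod 29): 1 × 1 = 1 ≡ 1; 1 × 17 = 17 ≡ 17. So 17^25 ≡ 17 (mod 29).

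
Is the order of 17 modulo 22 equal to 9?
No, the actual order is 10, not 9.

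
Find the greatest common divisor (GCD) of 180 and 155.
5

Using the Euclidean algorithm:
180 = 1 × 155 + 25
155 = 6 × 25 + 5
25 = 5 × 5 + 0

GCD(180, 155) = 5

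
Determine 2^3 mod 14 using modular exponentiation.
3 = 2 + 1 (binary 11). Repeated squaring mod 14: 2^1 ≡ 2; 2^2 ≡ 2² = 4 ≡ 4. Multiply: 2^3 = 2^2 × 2^1 ≡ 4 × 2 (mod 14): 4 × 2 = 8 ≡ 8. So 2^3 ≡ 8 (mod 14).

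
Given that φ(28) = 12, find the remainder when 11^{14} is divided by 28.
By Euler: 11^{12} ≡ 1 (mod 28) since gcd(11, 28) = 1. 14 = 1×12 + 2. So 11^{14} ≡ 11^{2} ≡ 9 (mod 28)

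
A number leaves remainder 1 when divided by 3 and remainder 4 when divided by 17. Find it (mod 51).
M = 3 × 17 = 51. M₁ = 17, y₁ ≡ 2 (mod 3). M₂ = 3, y₂ ≡ 6 (mod 17). r = 1×17×2 + 4×3×6 ≡ 4 (mod 51)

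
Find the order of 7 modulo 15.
Powers of 7 mod 15: 7^1≡7, 7^2≡4, 7^3≡13, 7^4≡1. Order = 4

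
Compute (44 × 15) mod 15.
0

(44 × 15) = 660
660 mod 15 = 0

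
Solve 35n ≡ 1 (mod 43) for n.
16

Using Extended Euclidean Algorithm:
gcd(35, 43) = 1
Bezout coefficients: 35 × 16 + 43 × -13 = 1
So 35 × 16 ≡ 1 (mod 43)
The inverse is 16 mod 43 = 16
Verification: 35 × 16 = 560 = 13 × 43 + 1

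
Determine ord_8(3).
Powers of 3 mod 8: 3^1≡3, 3^2≡1. Order = 2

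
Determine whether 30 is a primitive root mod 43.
p - 1 = 42 has prime divisors 2, 3, 7. Check 30^(42/q) mod 43 for each: 30^(42/2) = 30^21 ≡ 42, 30^(42/3) = 30^14 ≡ 6, 30^(42/7) = 30^6 ≡ 16 (mod 43). None of these is 1, so 30 has order 42 = φ(43), so it is a primitive root mod 43.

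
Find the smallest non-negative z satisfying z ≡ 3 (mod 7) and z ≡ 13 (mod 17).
M = 7 × 17 = 119. M₁ = 17, y₁ ≡ 5 (mod 7). M₂ = 7, y₂ ≡ 5 (mod 17). z = 3×17×5 + 13×7×5 ≡ 115 (mod 119)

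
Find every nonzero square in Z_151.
QRs mod 151: {1, 2, 4, 5, 8, 9, 10, 11, 16, 17, 18, 19, 20, 21, 22, 25, 29, 31, 32, 34, 36, 37, 38, 39, 40, 42, 43, 44, 45, 47, 49, 50, 55, 58, 59, 62, 64, 68, 69, 72, 74, 76, 78, 80, 81, 84, 85, 86, 88, 90, 91, 94, 95, 97, 98, 99, 100, 103, 105, 110, 116, 118, 121, 123, 124, 125, 127, 128, 136, 137, 138, 139, 144, 145, 148}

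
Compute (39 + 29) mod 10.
8

(39 + 29) = 68
68 mod 10 = 8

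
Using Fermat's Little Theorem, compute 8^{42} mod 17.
13

By Fermat's Little Theorem, a^(p-1) ≡ 1 (mod p) for prime p and gcd(a, p) = 1
Here p = 17, so 8^16 ≡ 1 (mod 17)
We can reduce the exponent: 42 mod 16 = 10
So 8^42 ≡ 8^10 (mod 17)
Computing: 8^10 mod 17 = 13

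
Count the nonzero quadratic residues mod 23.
For prime 23, there are (p-1)/2 = (23-1)/2 = 11 quadratic residues (excluding 0).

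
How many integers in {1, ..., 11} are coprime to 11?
10

Prime factorization: 11 = 11
Using the formula φ(n) = n × Π(1 - 1/p) for each prime factor p:
φ(11) = 11 × (1 - 1/11)
φ(11) = 10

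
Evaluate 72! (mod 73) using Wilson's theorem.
By Wilson's theorem, (72)! ≡ -1 ≡ 72 (mod 73)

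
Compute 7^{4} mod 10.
1

Using successive squaring:
Binary expansion of 4: 100
Powers of 7 mod 10 (each is the square of the previous):
  7^1 ≡ 7 (mod 10)
  7^2 ≡ 7² = 49 ≡ 9 (mod 10)
  7^4 ≡ 9² = 81 ≡ 1 (mod 10)
4 is a power of 2, so 7^4 is the last square: ≡ 1 (mod 10)
Result: 7^4 ≡ 1 (mod 10)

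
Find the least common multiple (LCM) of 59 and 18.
1062

First find GCD(59, 18) using the Euclidean algorithm:
59 = 3 × 18 + 5
18 = 3 × 5 + 3
5 = 1 × 3 + 2
3 = 1 × 2 + 1
2 = 2 × 1 + 0
GCD(59, 18) = 1

LCM formula: LCM(a, b) = (a × b) / GCD(a, b)
LCM(59, 18) = (59 × 18) / 1
LCM(59, 18) = 1062 / 1
LCM(59, 18) = 1062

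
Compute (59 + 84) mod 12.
11

(59 + 84) = 143
143 mod 12 = 11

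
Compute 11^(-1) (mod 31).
11^(-1) ≡ 17 (mod 31). Verification: 11 × 17 = 187 ≡ 1 (mod 31)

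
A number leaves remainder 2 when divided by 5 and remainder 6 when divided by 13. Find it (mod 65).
M = 5 × 13 = 65. M₁ = 13, y₁ ≡ 2 (mod 5). M₂ = 5, y₂ ≡ 8 (mod 13). n = 2×13×2 + 6×5×8 ≡ 32 (mod 65)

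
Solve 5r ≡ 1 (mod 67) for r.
5^(-1) ≡ 27 (mod 67). Verification: 5 × 27 = 135 ≡ 1 (mod 67)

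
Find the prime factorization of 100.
2^2 × 5^2

Divide by primes starting from smallest:
100 ÷ 2 = 50
50 ÷ 2 = 25
25 ÷ 5 = 5
5 ÷ 5 = 1

100 = 2^2 × 5^2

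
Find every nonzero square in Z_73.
QRs mod 73: {1, 2, 3, 4, 6, 8, 9, 12, 16, 18, 19, 23, 24, 25, 27, 32, 35, 36, 37, 38, 41, 46, 48, 49, 50, 54, 55, 57, 61, 64, 65, 67, 69, 70, 71, 72}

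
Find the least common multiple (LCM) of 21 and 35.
105

First find GCD(21, 35) using the Euclidean algorithm:
21 = 0 × 35 + 21
35 = 1 × 21 + 14
21 = 1 × 14 + 7
14 = 2 × 7 + 0
GCD(21, 35) = 7

LCM formula: LCM(a, b) = (a × b) / GCD(a, b)
LCM(21, 35) = (21 × 35) / 7
LCM(21, 35) = 735 / 7
LCM(21, 35) = 105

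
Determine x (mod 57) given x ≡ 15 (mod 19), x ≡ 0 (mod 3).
15

Using the Chinese Remainder Theorem:
M = product of moduli = 57
For equation 1: M_1 = 3, 3 ≡ 3 (mod 19), inverse of 3 mod 19 is 13 (check: 3 × 13 = 39 ≡ 1 (mod 19))
For equation 2: M_2 = 19, 19 ≡ 1 (mod 3), inverse of 19 mod 3 is 1 (check: 1 × 1 = 1 ≡ 1 (mod 3))
Combine: x ≡ Σ r_i×M_i×(M_i⁻¹ mod m_i) = 15×3×13 + 0×19×1 = 585 + 0 = 585
585 mod 57 = 15
x ≡ 15 (mod 57)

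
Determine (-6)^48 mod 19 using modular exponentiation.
Using Fermat: (-6)^{18} ≡ 1 (mod 19). 48 ≡ 12 (mod 18). So (-6)^{48} ≡ (-6)^{12} ≡ 7 (mod 19)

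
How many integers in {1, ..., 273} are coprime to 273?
144

Prime factorization: 273 = 3 × 7 × 13
Using the formula φ(n) = n × Π(1 - 1/p) for each prime factor p:
φ(273) = 273 × (1 - 1/3) × (1 - 1/7) × (1 - 1/13)
φ(273) = 144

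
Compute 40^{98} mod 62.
28

Using successive squaring:
Binary expansion of 98: 1100010
Powers of 40 mod 62 (each is the square of the previous):
  40^1 ≡ 40 (mod 62)
  40^2 ≡ 40² = 1600 ≡ 50 (mod 62)
  40^4 ≡ 50² = 2500 ≡ 20 (mod 62)
  40^8 ≡ 20² = 400 ≡ 28 (mod 62)
  40^16 ≡ 28² = 784 ≡ 40 (mod 62)
  40^32 ≡ 40² = 1600 ≡ 50 (mod 62)
  40^64 ≡ 50² = 2500 ≡ 20 (mod 62)
98 = 64 + 32 + 2, so 40^98 = 40^64 × 40^32 × 40^2 ≡ 20 × 50 × 50 (mod 62)
Multiplying step by step:
  20 × 50 = 1000 ≡ 8 (mod 62)
  8 × 50 = 400 ≡ 28 (mod 62)
Result: 40^98 ≡ 28 (mod 62)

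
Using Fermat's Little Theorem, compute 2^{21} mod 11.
2

By Fermat's Little Theorem, a^(p-1) ≡ 1 (mod p) for prime p and gcd(a, p) = 1
Here p = 11, so 2^10 ≡ 1 (mod 11)
We can reduce the exponent: 21 mod 10 = 1
So 2^21 ≡ 2^1 (mod 11)
Computing: 2^1 mod 11 = 2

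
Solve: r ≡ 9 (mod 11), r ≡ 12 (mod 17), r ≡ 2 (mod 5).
M = 11 × 17 × 5 = 935. M₁ = 85, y₁ ≡ 7 (mod 11). M₂ = 55, y₂ ≡ 13 (mod 17). M₃ = 187, y₃ ≡ 3 (mod 5). r = 9×85×7 + 12×55×13 + 2×187×3 ≡ 97 (mod 935)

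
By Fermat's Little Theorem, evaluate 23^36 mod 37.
By Fermat's Little Theorem, 23^{36} ≡ 1 (mod 37) since 37 is prime and gcd(23, 37) = 1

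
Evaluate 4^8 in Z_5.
8 = 8 (binary 1000). Repeated squaring mod 5: 4^1 ≡ 4; 4^2 ≡ 4² = 16 ≡ 1; 4^4 ≡ 1² = 1 ≡ 1; 4^8 ≡ 1² = 1 ≡ 1. So 4^8 ≡ 1 (mod 5).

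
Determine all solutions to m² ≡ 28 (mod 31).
The square roots of 28 mod 31 are 20 and 11. Verify: 20² = 400 ≡ 28 (mod 31)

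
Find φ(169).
156

Prime factorization: 169 = 13^2
Using the formula φ(n) = n × Π(1 - 1/p) for each prime factor p:
φ(169) = 169 × (1 - 1/13)
φ(169) = 156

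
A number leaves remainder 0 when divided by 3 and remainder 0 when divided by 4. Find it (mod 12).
M = 3 × 4 = 12. M₁ = 4, y₁ ≡ 1 (mod 3). M₂ = 3, y₂ ≡ 3 (mod 4). m = 0×4×1 + 0×3×3 ≡ 0 (mod 12)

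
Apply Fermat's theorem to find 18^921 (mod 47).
By Fermat: 18^{46} ≡ 1 (mod 47). 921 ≡ 1 (mod 46). So 18^{921} ≡ 18^{1} ≡ 18 (mod 47)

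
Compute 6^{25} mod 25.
1

Using successive squaring:
Binary expansion of 25: 11001
Powers of 6 mod 25 (each is the square of the previous):
  6^1 ≡ 6 (mod 25)
  6^2 ≡ 6² = 36 ≡ 11 (mod 25)
  6^4 ≡ 11² = 121 ≡ 21 (mod 25)
  6^8 ≡ 21² = 441 ≡ 16 (mod 25)
  6^16 ≡ 16² = 256 ≡ 6 (mod 25)
25 = 16 + 8 + 1, so 6^25 = 6^16 × 6^8 × 6^1 ≡ 6 × 16 × 6 (mod 25)
Multiplying step by step:
  6 × 16 = 96 ≡ 21 (mod 25)
  21 × 6 = 126 ≡ 1 (mod 25)
Result: 6^25 ≡ 1 (mod 25)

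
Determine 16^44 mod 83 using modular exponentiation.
Using repeated squaring. 44 = 32 + 8 + 4 (binary 101100). Repeated squaring mod 83: 16^1 ≡ 16; 16^2 ≡ 16² = 256 ≡ 7; 16^4 ≡ 7² = 49 ≡ 49; 16^8 ≡ 49² = 2401 ≡ 77; 16^16 ≡ 77² = 5929 ≡ 36; 16^32 ≡ 36² = 1296 ≡ 51. Multiply: 16^44 = 16^32 × 16^8 × 16^4 ≡ 51 × 77 × 49 (mod 83): 51 × 77 = 3927 ≡ 26; 26 × 49 = 1274 ≡ 29. So 16^44 ≡ 29 (mod 83).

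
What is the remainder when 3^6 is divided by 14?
6 = 4 + 2 (binary 110). Repeated squaring mod 14: 3^1 ≡ 3; 3^2 ≡ 3² = 9 ≡ 9; 3^4 ≡ 9² = 81 ≡ 11. Multiply: 3^6 = 3^4 × 3^2 ≡ 11 × 9 (mod 14): 11 × 9 = 99 ≡ 1. So 3^6 ≡ 1 (mod 14).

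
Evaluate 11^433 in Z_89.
Using Fermat: 11^{88} ≡ 1 (mod 89). 433 ≡ 81 (mod 88). So 11^{433} ≡ 11^{81} ≡ 44 (mod 89)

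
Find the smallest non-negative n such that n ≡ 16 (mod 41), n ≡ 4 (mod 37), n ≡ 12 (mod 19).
16580

Using the Chinese Remainder Theorem:
M = product of moduli = 28823
For equation 1: M_1 = 703, 703 ≡ 6 (mod 41), inverse of 703 mod 41 is 7 (check: 6 × 7 = 42 ≡ 1 (mod 41))
For equation 2: M_2 = 779, 779 ≡ 2 (mod 37), inverse of 779 mod 37 is 19 (check: 2 × 19 = 38 ≡ 1 (mod 37))
For equation 3: M_3 = 1517, 1517 ≡ 16 (mod 19), inverse of 1517 mod 19 is 6 (check: 16 × 6 = 96 ≡ 1 (mod 19))
Combine: n ≡ Σ r_i×M_i×(M_i⁻¹ mod m_i) = 16×703×7 + 4×779×19 + 12×1517×6 = 78736 + 59204 + 109224 = 247164
247164 mod 28823 = 16580
n ≡ 16580 (mod 28823)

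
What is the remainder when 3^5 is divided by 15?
5 = 4 + 1 (binary 101). Repeated squaring mod 15: 3^1 ≡ 3; 3^2 ≡ 3² = 9 ≡ 9; 3^4 ≡ 9² = 81 ≡ 6. Multiply: 3^5 = 3^4 × 3^1 ≡ 6 × 3 (mod 15): 6 × 3 = 18 ≡ 3. So 3^5 ≡ 3 (mod 15).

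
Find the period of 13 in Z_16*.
Powers of 13 mod 16: 13^1≡13, 13^2≡9, 13^3≡5, 13^4≡1. Order = 4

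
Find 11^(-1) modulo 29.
8

Using Extended Euclidean Algorithm:
gcd(11, 29) = 1
Bezout coefficients: 11 × 8 + 29 × -3 = 1
So 11 × 8 ≡ 1 (mod 29)
The inverse is 8 mod 29 = 8
Verification: 11 × 8 = 88 = 3 × 29 + 1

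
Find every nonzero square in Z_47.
QRs mod 47: {1, 2, 3, 4, 6, 7, 8, 9, 12, 14, 16, 17, 18, 21, 24, 25, 27, 28, 32, 34, 36, 37, 42}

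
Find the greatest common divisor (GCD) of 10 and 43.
1

Using the Euclidean algorithm:
10 = 0 × 43 + 10
43 = 4 × 10 + 3
10 = 3 × 3 + 1
3 = 3 × 1 + 0

GCD(10, 43) = 1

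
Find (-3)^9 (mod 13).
(-3) ≡ 10 (mod 13). 9 = 8 + 1 (binary 1001). Repeated squaring mod 13: 10^1 ≡ 10; 10^2 ≡ 10² = 100 ≡ 9; 10^4 ≡ 9² = 81 ≡ 3; 10^8 ≡ 3² = 9 ≡ 9. Multiply: (-3)^9 ≡ 10^8 × 10^1 ≡ 9 × 10 (mod 13): 9 × 10 = 90 ≡ 12. So (-3)^9 ≡ 12 (mod 13).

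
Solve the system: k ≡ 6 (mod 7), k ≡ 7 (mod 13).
M = 7 × 13 = 91. M₁ = 13, y₁ ≡ 6 (mod 7). M₂ = 7, y₂ ≡ 2 (mod 13). k = 6×13×6 + 7×7×2 ≡ 20 (mod 91)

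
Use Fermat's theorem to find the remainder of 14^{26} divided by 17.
8

By Fermat's Little Theorem, a^(p-1) ≡ 1 (mod p) for prime p and gcd(a, p) = 1
Here p = 17, so 14^16 ≡ 1 (mod 17)
We can reduce the exponent: 26 mod 16 = 10
So 14^26 ≡ 14^10 (mod 17)
Computing: 14^10 mod 17 = 8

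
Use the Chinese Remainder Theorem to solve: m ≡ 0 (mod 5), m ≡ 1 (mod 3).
M = 5 × 3 = 15. M₁ = 3, y₁ ≡ 2 (mod 5). M₂ = 5, y₂ ≡ 2 (mod 3). m = 0×3×2 + 1×5×2 ≡ 10 (mod 15)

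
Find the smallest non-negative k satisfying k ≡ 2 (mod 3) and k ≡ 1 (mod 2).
M = 3 × 2 = 6. M₁ = 2, y₁ ≡ 2 (mod 3). M₂ = 3, y₂ ≡ 1 (mod 2). k = 2×2×2 + 1×3×1 ≡ 5 (mod 6)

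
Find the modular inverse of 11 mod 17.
11^(-1) ≡ 14 (mod 17). Verification: 11 × 14 = 154 ≡ 1 (mod 17)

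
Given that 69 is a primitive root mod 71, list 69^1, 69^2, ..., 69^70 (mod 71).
g^1, g^2, ..., g^{70} mod 71: {69, 4, 63, 16, 39, 64, 14, 43, 56, 30, 11, 49, 44, 54, 34, 3, 65, 12, 47, 48, 46, 50, 42, 58, 26, 19, 33, 5, 61, 20, 31, 9, 53, 36, 70, 2, 67, 8, 55, 32, 7, 57, 28, 15, 41, 60, 22, 27, 17, 37, 68, 6, 59, 24, 23, 25, 21, 29, 13, 45, 52, 38, 66, 10, 51, 40, 62, 18, 35, 1}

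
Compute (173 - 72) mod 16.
5

(173 - 72) = 101
101 mod 16 = 5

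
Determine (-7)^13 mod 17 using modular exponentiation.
Using repeated squaring. (-7) ≡ 10 (mod 17). 13 = 8 + 4 + 1 (binary 1101). Repeated squaring mod 17: 10^1 ≡ 10; 10^2 ≡ 10² = 100 ≡ 15; 10^4 ≡ 15² = 225 ≡ 4; 10^8 ≡ 4² = 16 ≡ 16. Multiply: (-7)^13 ≡ 10^8 × 10^4 × 10^1 ≡ 16 × 4 × 10 (mod 17): 16 × 4 = 64 ≡ 13; 13 × 10 = 130 ≡ 11. So (-7)^13 ≡ 11 (mod 17).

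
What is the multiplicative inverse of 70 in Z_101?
70^(-1) ≡ 13 (mod 101). Verification: 70 × 13 = 910 ≡ 1 (mod 101)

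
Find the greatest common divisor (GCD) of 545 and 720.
5

Using the Euclidean algorithm:
545 = 0 × 720 + 545
720 = 1 × 545 + 175
545 = 3 × 175 + 20
175 = 8 × 20 + 15
20 = 1 × 15 + 5
15 = 3 × 5 + 0

GCD(545, 720) = 5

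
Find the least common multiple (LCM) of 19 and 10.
190

First find GCD(19, 10) using the Euclidean algorithm:
19 = 1 × 10 + 9
10 = 1 × 9 + 1
9 = 9 × 1 + 0
GCD(19, 10) = 1

LCM formula: LCM(a, b) = (a × b) / GCD(a, b)
LCM(19, 10) = (19 × 10) / 1
LCM(19, 10) = 190 / 1
LCM(19, 10) = 190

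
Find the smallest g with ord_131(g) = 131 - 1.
p - 1 = 130 has prime divisors 2, 5, 13. h is a primitive root mod 131 iff h^(130/q) ≢ 1 (mod 131) for each such q.
h = 2: 2^65 ≡ 130, 2^26 ≡ 53, 2^10 ≡ 107 (mod 131); none is 1, so 2 has order 130 and is a primitive root.
The smallest primitive root mod 131 is g = 2.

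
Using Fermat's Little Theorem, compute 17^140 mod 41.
By Fermat: 17^{40} ≡ 1 (mod 41). 140 = 3×40 + 20. So 17^{140} ≡ 17^{20} ≡ 40 (mod 41)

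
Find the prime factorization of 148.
2^2 × 37

Divide by primes starting from smallest:
148 ÷ 2 = 74
74 ÷ 2 = 37
37 ÷ 37 = 1

148 = 2^2 × 37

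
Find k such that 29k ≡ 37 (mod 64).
41

Since gcd(29, 64) = 1 divides 37, a solution exists.
Multiply both sides by the inverse of 29 mod 64:
  29^(-1) mod 64 = 53
  x ≡ 53 × 37 ≡ 1961 ≡ 41 (mod 64)
Verification: 29 × 41 = 1189 = 18 × 64 + 37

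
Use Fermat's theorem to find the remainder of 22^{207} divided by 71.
35

By Fermat's Little Theorem, a^(p-1) ≡ 1 (mod p) for prime p and gcd(a, p) = 1
Here p = 71, so 22^70 ≡ 1 (mod 71)
We can reduce the exponent: 207 mod 70 = 67
So 22^207 ≡ 22^67 (mod 71)
Computing: 22^67 mod 71 = 35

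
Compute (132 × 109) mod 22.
0

(132 × 109) = 14388
14388 mod 22 = 0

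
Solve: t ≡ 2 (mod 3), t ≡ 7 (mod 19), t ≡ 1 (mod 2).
M = 3 × 19 × 2 = 114. M₁ = 38, y₁ ≡ 2 (mod 3). M₂ = 6, y₂ ≡ 16 (mod 19). M₃ = 57, y₃ ≡ 1 (mod 2). t = 2×38×2 + 7×6×16 + 1×57×1 ≡ 83 (mod 114)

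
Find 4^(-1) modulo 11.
3

Using Extended Euclidean Algorithm:
gcd(4, 11) = 1
Bezout coefficients: 4 × 3 + 11 × -1 = 1
So 4 × 3 ≡ 1 (mod 11)
The inverse is 3 mod 11 = 3
Verification: 4 × 3 = 12 = 1 × 11 + 1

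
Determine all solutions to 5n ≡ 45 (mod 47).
9

Since gcd(5, 47) = 1 divides 45, a solution exists.
Multiply both sides by the inverse of 5 mod 47:
  5^(-1) mod 47 = 19
  x ≡ 19 × 45 ≡ 855 ≡ 9 (mod 47)
Verification: 5 × 9 = 45 = 0 × 47 + 45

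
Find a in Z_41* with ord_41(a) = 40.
6 has order 40 mod 41 since 6^{40} ≡ 1 (mod 41) and no smaller power works.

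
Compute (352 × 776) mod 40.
32

(352 × 776) = 273152
273152 mod 40 = 32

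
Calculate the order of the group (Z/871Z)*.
792

Prime factorization: 871 = 13 × 67
Using the formula φ(n) = n × Π(1 - 1/p) for each prime factor p:
φ(871) = 871 × (1 - 1/13) × (1 - 1/67)
φ(871) = 792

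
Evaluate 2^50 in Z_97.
Using repeated squaring. 50 = 32 + 16 + 2 (binary 110010). Repeated squaring mod 97: 2^1 ≡ 2; 2^2 ≡ 2² = 4 ≡ 4; 2^4 ≡ 4² = 16 ≡ 16; 2^8 ≡ 16² = 256 ≡ 62; 2^16 ≡ 62² = 3844 ≡ 61; 2^32 ≡ 61² = 3721 ≡ 35. Multiply: 2^50 = 2^32 × 2^16 × 2^2 ≡ 35 × 61 × 4 (mod 97): 35 × 61 = 2135 ≡ 1; 1 × 4 = 4 ≡ 4. So 2^50 ≡ 4 (mod 97).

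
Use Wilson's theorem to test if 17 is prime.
(16)! mod 17 = 16. Since 16 ≡ -1 (mod 17), 17 is prime.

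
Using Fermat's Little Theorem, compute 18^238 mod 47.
By Fermat: 18^{46} ≡ 1 (mod 47). 238 ≡ 8 (mod 46). So 18^{238} ≡ 18^{8} ≡ 14 (mod 47)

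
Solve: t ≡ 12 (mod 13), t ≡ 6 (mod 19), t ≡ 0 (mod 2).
M = 13 × 19 × 2 = 494. M₁ = 38, y₁ ≡ 12 (mod 13). M₂ = 26, y₂ ≡ 11 (mod 19). M₃ = 247, y₃ ≡ 1 (mod 2). t = 12×38×12 + 6×26×11 + 0×247×1 ≡ 272 (mod 494)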